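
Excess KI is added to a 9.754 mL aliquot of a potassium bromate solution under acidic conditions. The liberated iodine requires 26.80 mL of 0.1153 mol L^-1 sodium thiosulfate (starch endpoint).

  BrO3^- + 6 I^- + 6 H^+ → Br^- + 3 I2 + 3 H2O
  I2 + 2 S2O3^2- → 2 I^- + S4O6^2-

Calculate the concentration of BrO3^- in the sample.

n(S2O3^2-) = 0.02680 × 0.1153 = 3.090 × 10^-3 mol
n(I2) = n(S2O3^2-)/2 = 1.545 × 10^-3 mol
From the 1:3 ratio, n(BrO3^-) in the aliquot = 1/3 × 1.545 × 10^-3 = 5.150 × 10^-4 mol
[BrO3^-] = 5.150 × 10^-4 / 0.009754 = 0.05280 mol/L

0.05280 mol/L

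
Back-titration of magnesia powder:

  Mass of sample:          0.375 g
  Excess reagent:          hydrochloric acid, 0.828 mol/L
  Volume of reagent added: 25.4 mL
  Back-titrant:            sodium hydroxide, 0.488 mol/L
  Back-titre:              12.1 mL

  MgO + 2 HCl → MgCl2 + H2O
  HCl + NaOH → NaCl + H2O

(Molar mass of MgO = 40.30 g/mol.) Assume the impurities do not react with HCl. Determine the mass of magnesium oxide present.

0.305 g

n(HCl) added = 0.0254 × 0.828 = 0.0210 mol
n(NaOH) used in back-titration = 0.0121 × 0.488 = 5.90 × 10^-3 mol
n(HCl) left over = 5.90 × 10^-3 mol (1:1 ratio)
n(HCl) consumed by analyte = 0.0210 − 5.90 × 10^-3 = 0.0151 mol
From the 1:2 ratio, n(MgO) = 1/2 × 0.0151 = 7.56 × 10^-3 mol
mass of MgO = 7.56 × 10^-3 × 40.30 = 0.305 g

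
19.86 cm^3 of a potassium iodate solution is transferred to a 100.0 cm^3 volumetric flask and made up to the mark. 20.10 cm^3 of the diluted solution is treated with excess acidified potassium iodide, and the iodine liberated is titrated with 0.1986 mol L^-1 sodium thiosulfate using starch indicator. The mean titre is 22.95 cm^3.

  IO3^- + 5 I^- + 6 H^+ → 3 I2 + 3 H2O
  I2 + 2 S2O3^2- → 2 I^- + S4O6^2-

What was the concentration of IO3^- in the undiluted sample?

n(S2O3^2-) = 0.02295 × 0.1986 = 4.558 × 10^-3 mol
n(I2) = n(S2O3^2-)/2 = 2.279 × 10^-3 mol
From the 1:3 ratio, n(IO3^-) in the aliquot = 1/3 × 2.279 × 10^-3 = 7.596 × 10^-4 mol
[IO3^-]_dilute = 7.596 × 10^-4 / 0.02010 = 0.03779 mol/L
[IO3^-]_original = 0.03779 × 100.0/19.86 = 0.1903 mol/L

0.1903 mol/L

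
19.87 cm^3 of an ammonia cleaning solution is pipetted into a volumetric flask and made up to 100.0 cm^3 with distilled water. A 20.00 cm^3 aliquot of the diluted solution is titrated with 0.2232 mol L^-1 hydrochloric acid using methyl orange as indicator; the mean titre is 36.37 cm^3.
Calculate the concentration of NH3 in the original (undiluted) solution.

NH3 + HCl → NH4Cl
n(HCl) = 0.03637 × 0.2232 = 8.118 × 10^-3 mol
n(NH3) in the aliquot = 8.118 × 10^-3 mol (1:1 ratio)
[NH3]_dilute = 8.118 × 10^-3 / 0.02000 = 0.4059 mol/L
Dilution factor = 100.0 / 19.87 = 5.033
[NH3]_stock = 0.4059 × 5.033 = 2.043 mol/L

2.043 mol/L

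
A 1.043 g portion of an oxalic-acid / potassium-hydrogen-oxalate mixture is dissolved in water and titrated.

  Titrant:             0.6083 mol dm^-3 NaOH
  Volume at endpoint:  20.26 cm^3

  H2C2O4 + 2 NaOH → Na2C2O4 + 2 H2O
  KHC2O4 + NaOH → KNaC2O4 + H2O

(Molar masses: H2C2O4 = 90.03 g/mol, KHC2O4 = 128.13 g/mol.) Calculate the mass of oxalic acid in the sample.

n(NaOH) = 0.02026 × 0.6083 = 0.01232 mol
Let x = n(H2C2O4), y = n(KHC2O4).
Titrant: 2x + 1y = 0.01232;  mass: 90.03x + 128.13y = 1.043
Solving, x = 3.225 × 10^-3 mol, y = 5.874 × 10^-3 mol
mass of H2C2O4 = 3.225 × 10^-3 × 90.03 = 0.2903 g

0.2903 g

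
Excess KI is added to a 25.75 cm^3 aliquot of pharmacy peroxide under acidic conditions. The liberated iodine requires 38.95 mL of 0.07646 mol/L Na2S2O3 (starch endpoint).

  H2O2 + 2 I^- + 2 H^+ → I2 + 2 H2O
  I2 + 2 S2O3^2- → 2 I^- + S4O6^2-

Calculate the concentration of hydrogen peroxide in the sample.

n(S2O3^2-) = 0.03895 × 0.07646 = 2.978 × 10^-3 mol
n(I2) = n(S2O3^2-)/2 = 1.489 × 10^-3 mol
n(H2O2) in the aliquot = 1.489 × 10^-3 mol (1:1 ratio)
[H2O2] = 1.489 × 10^-3 / 0.02575 = 0.05783 mol/L

0.05783 mol/L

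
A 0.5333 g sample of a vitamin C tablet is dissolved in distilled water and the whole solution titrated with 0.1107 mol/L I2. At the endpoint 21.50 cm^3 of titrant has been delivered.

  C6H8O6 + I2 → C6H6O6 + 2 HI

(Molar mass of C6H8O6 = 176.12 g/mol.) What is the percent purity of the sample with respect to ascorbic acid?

78.60 %

n(I2) = 0.02150 L × 0.1107 mol/L = 2.380 × 10^-3 mol
n(C6H8O6) = 2.380 × 10^-3 mol (1:1 ratio)
mass of C6H8O6 = 2.380 × 10^-3 × 176.12 g/mol = 0.4192 g
% C6H8O6 = 0.4192 / 0.5333 × 100 = 78.60 %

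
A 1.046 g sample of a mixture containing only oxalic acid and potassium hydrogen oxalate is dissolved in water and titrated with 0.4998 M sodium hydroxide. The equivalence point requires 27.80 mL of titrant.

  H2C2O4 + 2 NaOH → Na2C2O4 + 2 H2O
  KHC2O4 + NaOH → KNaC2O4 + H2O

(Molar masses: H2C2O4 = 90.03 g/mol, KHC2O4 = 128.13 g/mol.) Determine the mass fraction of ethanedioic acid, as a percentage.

38.02 %

n(NaOH) = 0.02780 × 0.4998 = 0.01389 mol
Let x = n(H2C2O4), y = n(KHC2O4).
Titrant: 2x + 1y = 0.01389;  mass: 90.03x + 128.13y = 1.046
Solving, x = 4.417 × 10^-3 mol, y = 5.060 × 10^-3 mol
mass of H2C2O4 = 4.417 × 10^-3 × 90.03 = 0.3977 g
% H2C2O4 = 0.3977 / 1.046 × 100 = 38.02 %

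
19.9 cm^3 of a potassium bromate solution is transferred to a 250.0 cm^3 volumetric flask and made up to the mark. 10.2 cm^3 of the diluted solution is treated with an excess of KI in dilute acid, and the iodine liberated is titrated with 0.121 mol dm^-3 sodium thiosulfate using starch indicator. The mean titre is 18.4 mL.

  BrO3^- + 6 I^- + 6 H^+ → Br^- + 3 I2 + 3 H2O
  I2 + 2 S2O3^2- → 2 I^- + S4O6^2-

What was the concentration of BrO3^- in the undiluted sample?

n(S2O3^2-) = 0.0184 × 0.121 = 2.23 × 10^-3 mol
n(I2) = n(S2O3^2-)/2 = 1.11 × 10^-3 mol
From the 1:3 ratio, n(BrO3^-) in the aliquot = 1/3 × 1.11 × 10^-3 = 3.71 × 10^-4 mol
[BrO3^-]_dilute = 3.71 × 10^-4 / 0.0102 = 0.0364 mol/L
[BrO3^-]_original = 0.0364 × 250.0/19.9 = 0.457 mol/L

0.457 mol/L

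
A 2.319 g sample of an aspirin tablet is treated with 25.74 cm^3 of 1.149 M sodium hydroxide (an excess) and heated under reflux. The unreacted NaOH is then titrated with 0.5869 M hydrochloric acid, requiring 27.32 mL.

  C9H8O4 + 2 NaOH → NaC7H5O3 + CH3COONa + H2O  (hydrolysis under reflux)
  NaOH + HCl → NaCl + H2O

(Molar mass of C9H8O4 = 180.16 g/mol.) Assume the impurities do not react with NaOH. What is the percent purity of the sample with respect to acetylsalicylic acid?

n(NaOH) added = 0.02574 × 1.149 = 0.02958 mol
n(HCl) used in back-titration = 0.02732 × 0.5869 = 0.01603 mol
n(NaOH) left over = 0.01603 mol (1:1 ratio)
n(NaOH) consumed by analyte = 0.02958 − 0.01603 = 0.01354 mol
From the 1:2 ratio, n(C9H8O4) = 1/2 × 0.01354 = 6.771 × 10^-3 mol
mass of C9H8O4 = 6.771 × 10^-3 × 180.16 = 1.220 g
% C9H8O4 = 1.220 / 2.319 × 100 = 52.60 %

52.60 %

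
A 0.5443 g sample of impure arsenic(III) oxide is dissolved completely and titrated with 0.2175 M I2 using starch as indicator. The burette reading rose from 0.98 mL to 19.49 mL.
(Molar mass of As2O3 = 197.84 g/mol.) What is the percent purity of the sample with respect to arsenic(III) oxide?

As2O3 + 2 I2 + 2 H2O → As2O5 + 4 HI
n(I2) = 0.01851 L × 0.2175 mol/L = 4.026 × 10^-3 mol
From the 1:2 ratio, n(As2O3) = 1/2 × 4.026 × 10^-3 = 2.013 × 10^-3 mol
mass of As2O3 = 2.013 × 10^-3 × 197.84 g/mol = 0.3982 g
% As2O3 = 0.3982 / 0.5443 × 100 = 73.17 %

73.17 %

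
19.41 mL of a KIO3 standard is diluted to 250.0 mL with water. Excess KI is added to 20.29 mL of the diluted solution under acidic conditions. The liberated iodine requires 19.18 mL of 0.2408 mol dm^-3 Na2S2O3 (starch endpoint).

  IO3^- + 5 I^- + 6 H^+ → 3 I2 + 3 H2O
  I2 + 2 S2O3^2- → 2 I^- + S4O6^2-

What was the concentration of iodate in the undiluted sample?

0.4886 mol/L

n(S2O3^2-) = 0.01918 × 0.2408 = 4.619 × 10^-3 mol
n(I2) = n(S2O3^2-)/2 = 2.309 × 10^-3 mol
From the 1:3 ratio, n(IO3^-) in the aliquot = 1/3 × 2.309 × 10^-3 = 7.698 × 10^-4 mol
[IO3^-]_dilute = 7.698 × 10^-4 / 0.02029 = 0.03794 mol/L
[IO3^-]_original = 0.03794 × 250.0/19.41 = 0.4886 mol/L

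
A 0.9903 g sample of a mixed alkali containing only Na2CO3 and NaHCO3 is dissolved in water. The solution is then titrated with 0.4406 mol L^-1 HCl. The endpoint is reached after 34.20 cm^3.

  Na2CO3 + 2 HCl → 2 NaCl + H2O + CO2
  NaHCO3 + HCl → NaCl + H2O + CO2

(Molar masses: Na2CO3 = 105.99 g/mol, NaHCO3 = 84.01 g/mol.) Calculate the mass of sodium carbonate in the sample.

n(HCl) = 0.03420 × 0.4406 = 0.01507 mol
Let x = n(Na2CO3), y = n(NaHCO3).
Titrant: 2x + 1y = 0.01507;  mass: 105.99x + 84.01y = 0.9903
Solving, x = 4.443 × 10^-3 mol, y = 6.182 × 10^-3 mol
mass of Na2CO3 = 4.443 × 10^-3 × 105.99 = 0.4709 g

0.4709 g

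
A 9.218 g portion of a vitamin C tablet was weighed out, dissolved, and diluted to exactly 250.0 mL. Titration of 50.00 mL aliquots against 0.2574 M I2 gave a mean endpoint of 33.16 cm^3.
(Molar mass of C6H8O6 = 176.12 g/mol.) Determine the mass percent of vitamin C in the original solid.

81.54 %

C6H8O6 + I2 → C6H6O6 + 2 HI
n(I2) per titration = 0.03316 × 0.2574 = 8.535 × 10^-3 mol
n(C6H8O6) in each aliquot = 8.535 × 10^-3 mol (1:1 ratio)
n(C6H8O6) in the whole flask = 8.535 × 10^-3 × 250.0/50.00 = 0.04268 mol
mass of C6H8O6 = 0.04268 × 176.12 = 7.516 g
% C6H8O6 = 7.516 / 9.218 × 100 = 81.54 %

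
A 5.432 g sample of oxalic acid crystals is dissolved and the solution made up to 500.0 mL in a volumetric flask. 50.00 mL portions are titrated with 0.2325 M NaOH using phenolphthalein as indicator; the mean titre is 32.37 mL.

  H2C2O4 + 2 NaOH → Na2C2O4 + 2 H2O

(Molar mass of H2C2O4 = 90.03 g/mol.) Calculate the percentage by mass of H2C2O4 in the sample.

n(NaOH) per titration = 0.03237 × 0.2325 = 7.526 × 10^-3 mol
From the 1:2 ratio, n(H2C2O4) in each aliquot = 1/2 × 7.526 × 10^-3 = 3.763 × 10^-3 mol
n(H2C2O4) in the whole flask = 3.763 × 10^-3 × 500.0/50.00 = 0.03763 mol
mass of H2C2O4 = 0.03763 × 90.03 = 3.388 g
% H2C2O4 = 3.388 / 5.432 × 100 = 62.37 %

62.37 %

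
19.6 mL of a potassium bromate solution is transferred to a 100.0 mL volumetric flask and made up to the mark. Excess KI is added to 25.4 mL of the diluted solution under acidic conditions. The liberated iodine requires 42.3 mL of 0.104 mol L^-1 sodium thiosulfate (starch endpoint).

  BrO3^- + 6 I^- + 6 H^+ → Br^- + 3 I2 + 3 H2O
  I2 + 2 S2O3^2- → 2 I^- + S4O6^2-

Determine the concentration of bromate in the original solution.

0.147 mol/L

n(S2O3^2-) = 0.0423 × 0.104 = 4.40 × 10^-3 mol
n(I2) = n(S2O3^2-)/2 = 2.20 × 10^-3 mol
From the 1:3 ratio, n(BrO3^-) in the aliquot = 1/3 × 2.20 × 10^-3 = 7.33 × 10^-4 mol
[BrO3^-]_dilute = 7.33 × 10^-4 / 0.0254 = 0.0289 mol/L
[BrO3^-]_original = 0.0289 × 100.0/19.6 = 0.147 mol/L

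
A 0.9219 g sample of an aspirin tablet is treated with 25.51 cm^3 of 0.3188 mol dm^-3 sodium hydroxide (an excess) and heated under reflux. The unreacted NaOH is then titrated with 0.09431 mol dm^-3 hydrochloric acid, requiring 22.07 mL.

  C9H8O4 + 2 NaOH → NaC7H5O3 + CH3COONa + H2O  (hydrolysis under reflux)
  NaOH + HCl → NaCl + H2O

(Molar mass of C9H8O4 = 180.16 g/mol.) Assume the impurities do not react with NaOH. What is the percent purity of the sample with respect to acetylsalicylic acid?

59.13 %

n(NaOH) added = 0.02551 × 0.3188 = 8.133 × 10^-3 mol
n(HCl) used in back-titration = 0.02207 × 0.09431 = 2.081 × 10^-3 mol
n(NaOH) left over = 2.081 × 10^-3 mol (1:1 ratio)
n(NaOH) consumed by analyte = 8.133 × 10^-3 − 2.081 × 10^-3 = 6.051 × 10^-3 mol
From the 1:2 ratio, n(C9H8O4) = 1/2 × 6.051 × 10^-3 = 3.026 × 10^-3 mol
mass of C9H8O4 = 3.026 × 10^-3 × 180.16 = 0.5451 g
% C9H8O4 = 0.5451 / 0.9219 × 100 = 59.13 %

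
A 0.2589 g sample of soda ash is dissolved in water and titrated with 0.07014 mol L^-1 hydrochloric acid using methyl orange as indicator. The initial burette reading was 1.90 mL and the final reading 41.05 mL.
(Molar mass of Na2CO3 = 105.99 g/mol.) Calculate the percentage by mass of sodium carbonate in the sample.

Na2CO3 + 2 HCl → 2 NaCl + H2O + CO2
n(HCl) = 0.03915 L × 0.07014 mol/L = 2.746 × 10^-3 mol
From the 1:2 ratio, n(Na2CO3) = 1/2 × 2.746 × 10^-3 = 1.373 × 10^-3 mol
mass of Na2CO3 = 1.373 × 10^-3 × 105.99 g/mol = 0.1455 g
% Na2CO3 = 0.1455 / 0.2589 × 100 = 56.21 %

56.21 %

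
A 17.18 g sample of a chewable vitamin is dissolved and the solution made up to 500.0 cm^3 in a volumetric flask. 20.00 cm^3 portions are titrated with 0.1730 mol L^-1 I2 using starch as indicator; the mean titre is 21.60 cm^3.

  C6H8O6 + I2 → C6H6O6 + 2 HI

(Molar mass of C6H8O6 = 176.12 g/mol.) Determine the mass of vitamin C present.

16.45 g

n(I2) per titration = 0.02160 × 0.1730 = 3.737 × 10^-3 mol
n(C6H8O6) in each aliquot = 3.737 × 10^-3 mol (1:1 ratio)
n(C6H8O6) in the whole flask = 3.737 × 10^-3 × 500.0/20.00 = 0.09342 mol
mass of C6H8O6 = 0.09342 × 176.12 = 16.45 g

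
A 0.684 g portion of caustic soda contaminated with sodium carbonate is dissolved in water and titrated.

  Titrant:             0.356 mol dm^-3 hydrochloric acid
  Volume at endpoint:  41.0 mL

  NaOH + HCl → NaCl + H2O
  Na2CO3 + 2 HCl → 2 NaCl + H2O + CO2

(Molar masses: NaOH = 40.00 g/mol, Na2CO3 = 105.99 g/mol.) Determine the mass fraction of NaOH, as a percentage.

40.3 %

n(HCl) = 0.0410 × 0.356 = 0.0146 mol
Let x = n(NaOH), y = n(Na2CO3).
Titrant: 1x + 2y = 0.0146;  mass: 40.00x + 105.99y = 0.684
Solving, x = 6.89 × 10^-3 mol, y = 3.85 × 10^-3 mol
mass of NaOH = 6.89 × 10^-3 × 40.00 = 0.276 g
% NaOH = 0.276 / 0.684 × 100 = 40.3 %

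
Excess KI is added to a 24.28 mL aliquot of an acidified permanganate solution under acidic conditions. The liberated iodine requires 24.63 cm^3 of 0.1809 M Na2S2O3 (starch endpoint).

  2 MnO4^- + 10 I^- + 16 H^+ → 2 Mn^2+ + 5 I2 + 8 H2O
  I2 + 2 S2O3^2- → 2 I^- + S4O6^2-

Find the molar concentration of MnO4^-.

n(S2O3^2-) = 0.02463 × 0.1809 = 4.456 × 10^-3 mol
n(I2) = n(S2O3^2-)/2 = 2.228 × 10^-3 mol
From the 2:5 ratio, n(MnO4^-) in the aliquot = 2/5 × 2.228 × 10^-3 = 8.911 × 10^-4 mol
[MnO4^-] = 8.911 × 10^-4 / 0.02428 = 0.03670 mol/L

0.03670 M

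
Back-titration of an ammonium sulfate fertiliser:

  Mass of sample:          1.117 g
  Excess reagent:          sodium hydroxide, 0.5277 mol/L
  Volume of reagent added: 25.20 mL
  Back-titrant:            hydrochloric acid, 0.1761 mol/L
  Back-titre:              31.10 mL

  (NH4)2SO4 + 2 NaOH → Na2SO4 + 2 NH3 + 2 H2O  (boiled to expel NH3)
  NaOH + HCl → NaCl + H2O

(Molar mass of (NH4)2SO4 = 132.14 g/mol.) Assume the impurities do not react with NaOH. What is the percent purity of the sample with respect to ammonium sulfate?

46.26 %

n(NaOH) added = 0.02520 × 0.5277 = 0.01330 mol
n(HCl) used in back-titration = 0.03110 × 0.1761 = 5.477 × 10^-3 mol
n(NaOH) left over = 5.477 × 10^-3 mol (1:1 ratio)
n(NaOH) consumed by analyte = 0.01330 − 5.477 × 10^-3 = 7.821 × 10^-3 mol
From the 1:2 ratio, n((NH4)2SO4) = 1/2 × 7.821 × 10^-3 = 3.911 × 10^-3 mol
mass of (NH4)2SO4 = 3.911 × 10^-3 × 132.14 = 0.5168 g
% (NH4)2SO4 = 0.5168 / 1.117 × 100 = 46.26 %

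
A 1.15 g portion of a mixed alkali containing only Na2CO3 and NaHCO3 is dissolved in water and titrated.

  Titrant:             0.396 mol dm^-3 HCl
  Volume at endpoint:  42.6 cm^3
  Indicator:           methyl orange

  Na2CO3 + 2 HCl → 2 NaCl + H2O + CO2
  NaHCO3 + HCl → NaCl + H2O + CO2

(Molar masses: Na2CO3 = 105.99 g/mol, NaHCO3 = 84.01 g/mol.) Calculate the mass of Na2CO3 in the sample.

0.457 g

n(HCl) = 0.0426 × 0.396 = 0.0169 mol
Let x = n(Na2CO3), y = n(NaHCO3).
Titrant: 2x + 1y = 0.0169;  mass: 105.99x + 84.01y = 1.15
Solving, x = 4.31 × 10^-3 mol, y = 8.25 × 10^-3 mol
mass of Na2CO3 = 4.31 × 10^-3 × 105.99 = 0.457 g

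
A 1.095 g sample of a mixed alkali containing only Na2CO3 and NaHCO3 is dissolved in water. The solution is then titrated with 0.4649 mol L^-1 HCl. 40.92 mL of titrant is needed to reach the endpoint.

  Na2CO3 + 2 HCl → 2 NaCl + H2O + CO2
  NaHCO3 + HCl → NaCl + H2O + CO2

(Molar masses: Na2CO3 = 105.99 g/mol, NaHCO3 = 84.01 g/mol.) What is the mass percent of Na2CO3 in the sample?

78.52 %

n(HCl) = 0.04092 × 0.4649 = 0.01902 mol
Let x = n(Na2CO3), y = n(NaHCO3).
Titrant: 2x + 1y = 0.01902;  mass: 105.99x + 84.01y = 1.095
Solving, x = 8.112 × 10^-3 mol, y = 2.800 × 10^-3 mol
mass of Na2CO3 = 8.112 × 10^-3 × 105.99 = 0.8598 g
% Na2CO3 = 0.8598 / 1.095 × 100 = 78.52 %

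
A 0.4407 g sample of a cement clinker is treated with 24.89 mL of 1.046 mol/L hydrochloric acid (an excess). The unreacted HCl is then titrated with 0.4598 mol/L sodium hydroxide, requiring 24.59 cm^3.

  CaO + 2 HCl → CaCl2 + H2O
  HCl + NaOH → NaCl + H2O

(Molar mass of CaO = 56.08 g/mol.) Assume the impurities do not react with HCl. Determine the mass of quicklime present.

n(HCl) added = 0.02489 × 1.046 = 0.02603 mol
n(NaOH) used in back-titration = 0.02459 × 0.4598 = 0.01131 mol
n(HCl) left over = 0.01131 mol (1:1 ratio)
n(HCl) consumed by analyte = 0.02603 − 0.01131 = 0.01473 mol
From the 1:2 ratio, n(CaO) = 1/2 × 0.01473 = 7.364 × 10^-3 mol
mass of CaO = 7.364 × 10^-3 × 56.08 = 0.4130 g

0.4130 g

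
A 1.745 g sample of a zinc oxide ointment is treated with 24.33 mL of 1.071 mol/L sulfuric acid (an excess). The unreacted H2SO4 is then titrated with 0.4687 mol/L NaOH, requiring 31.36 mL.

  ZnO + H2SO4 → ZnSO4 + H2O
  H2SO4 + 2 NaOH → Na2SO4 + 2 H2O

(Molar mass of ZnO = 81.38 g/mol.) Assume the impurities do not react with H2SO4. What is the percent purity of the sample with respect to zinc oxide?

87.25 %

n(H2SO4) added = 0.02433 × 1.071 = 0.02606 mol
n(NaOH) used in back-titration = 0.03136 × 0.4687 = 0.01470 mol
From the 1:2 ratio, n(H2SO4) left over = 1/2 × 0.01470 = 7.349 × 10^-3 mol
n(H2SO4) consumed by analyte = 0.02606 − 7.349 × 10^-3 = 0.01871 mol
n(ZnO) = 0.01871 mol (1:1 ratio)
mass of ZnO = 0.01871 × 81.38 = 1.522 g
% ZnO = 1.522 / 1.745 × 100 = 87.25 %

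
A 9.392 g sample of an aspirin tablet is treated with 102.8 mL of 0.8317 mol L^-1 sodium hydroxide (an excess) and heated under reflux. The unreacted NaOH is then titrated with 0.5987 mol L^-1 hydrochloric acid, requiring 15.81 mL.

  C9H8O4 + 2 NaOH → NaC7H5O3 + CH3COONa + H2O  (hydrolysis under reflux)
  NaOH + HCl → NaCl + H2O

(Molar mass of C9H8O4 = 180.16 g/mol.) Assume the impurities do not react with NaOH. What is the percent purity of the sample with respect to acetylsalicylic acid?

n(NaOH) added = 0.1028 × 0.8317 = 0.08550 mol
n(HCl) used in back-titration = 0.01581 × 0.5987 = 9.465 × 10^-3 mol
n(NaOH) left over = 9.465 × 10^-3 mol (1:1 ratio)
n(NaOH) consumed by analyte = 0.08550 − 9.465 × 10^-3 = 0.07603 mol
From the 1:2 ratio, n(C9H8O4) = 1/2 × 0.07603 = 0.03802 mol
mass of C9H8O4 = 0.03802 × 180.16 = 6.849 g
% C9H8O4 = 6.849 / 9.392 × 100 = 72.92 %

72.92 %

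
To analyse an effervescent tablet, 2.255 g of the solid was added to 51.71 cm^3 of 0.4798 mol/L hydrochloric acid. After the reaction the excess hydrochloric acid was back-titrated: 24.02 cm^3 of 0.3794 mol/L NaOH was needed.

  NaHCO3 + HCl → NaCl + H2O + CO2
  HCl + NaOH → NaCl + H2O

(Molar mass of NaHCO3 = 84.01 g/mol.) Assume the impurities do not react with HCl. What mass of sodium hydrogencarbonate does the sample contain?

n(HCl) added = 0.05171 × 0.4798 = 0.02481 mol
n(NaOH) used in back-titration = 0.02402 × 0.3794 = 9.113 × 10^-3 mol
n(HCl) left over = 9.113 × 10^-3 mol (1:1 ratio)
n(HCl) consumed by analyte = 0.02481 − 9.113 × 10^-3 = 0.01570 mol
n(NaHCO3) = 0.01570 mol (1:1 ratio)
mass of NaHCO3 = 0.01570 × 84.01 = 1.319 g

1.319 g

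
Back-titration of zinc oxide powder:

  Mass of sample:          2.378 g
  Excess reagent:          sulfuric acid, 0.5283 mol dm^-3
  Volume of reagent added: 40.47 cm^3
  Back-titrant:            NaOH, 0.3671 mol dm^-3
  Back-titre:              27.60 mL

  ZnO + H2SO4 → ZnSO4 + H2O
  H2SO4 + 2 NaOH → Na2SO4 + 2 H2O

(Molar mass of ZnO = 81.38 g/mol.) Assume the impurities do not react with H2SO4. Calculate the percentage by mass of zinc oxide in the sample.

55.83 %

n(H2SO4) added = 0.04047 × 0.5283 = 0.02138 mol
n(NaOH) used in back-titration = 0.02760 × 0.3671 = 0.01013 mol
From the 1:2 ratio, n(H2SO4) left over = 1/2 × 0.01013 = 5.066 × 10^-3 mol
n(H2SO4) consumed by analyte = 0.02138 − 5.066 × 10^-3 = 0.01631 mol
n(ZnO) = 0.01631 mol (1:1 ratio)
mass of ZnO = 0.01631 × 81.38 = 1.328 g
% ZnO = 1.328 / 2.378 × 100 = 55.83 %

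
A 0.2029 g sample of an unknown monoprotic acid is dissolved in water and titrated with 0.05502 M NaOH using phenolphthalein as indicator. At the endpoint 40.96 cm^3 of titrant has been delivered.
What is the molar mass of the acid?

n(NaOH) = 0.04096 L × 0.05502 mol/L = 2.254 × 10^-3 mol
n(HA) = 2.254 × 10^-3 mol (1:1 ratio)
M = m / n = 0.2029 g / 2.254 × 10^-3 mol = 90.03 g/mol

90.03 g/mol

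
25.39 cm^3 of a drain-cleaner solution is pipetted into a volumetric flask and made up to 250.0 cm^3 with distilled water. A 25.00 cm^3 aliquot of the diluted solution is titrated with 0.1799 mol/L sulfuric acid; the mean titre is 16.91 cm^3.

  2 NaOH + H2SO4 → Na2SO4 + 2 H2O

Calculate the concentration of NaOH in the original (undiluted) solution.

n(H2SO4) = 0.01691 × 0.1799 = 3.042 × 10^-3 mol
From the 2:1 ratio, n(NaOH) in the aliquot = 2/1 × 3.042 × 10^-3 = 6.084 × 10^-3 mol
[NaOH]_dilute = 6.084 × 10^-3 / 0.02500 = 0.2434 mol/L
Dilution factor = 250.0 / 25.39 = 9.846
[NaOH]_stock = 0.2434 × 9.846 = 2.396 mol/L

2.396 mol/L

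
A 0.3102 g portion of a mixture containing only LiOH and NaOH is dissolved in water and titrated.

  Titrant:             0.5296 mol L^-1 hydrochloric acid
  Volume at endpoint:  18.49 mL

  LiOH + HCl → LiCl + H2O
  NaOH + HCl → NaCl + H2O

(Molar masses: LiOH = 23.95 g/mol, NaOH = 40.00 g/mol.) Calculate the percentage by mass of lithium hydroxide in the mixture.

n(HCl) = 0.01849 × 0.5296 = 9.792 × 10^-3 mol
Let x = n(LiOH), y = n(NaOH).
Titrant: 1x + 1y = 9.792 × 10^-3;  mass: 23.95x + 40.00y = 0.3102
Solving, x = 5.077 × 10^-3 mol, y = 4.715 × 10^-3 mol
mass of LiOH = 5.077 × 10^-3 × 23.95 = 0.1216 g
% LiOH = 0.1216 / 0.3102 × 100 = 39.20 %

39.20 %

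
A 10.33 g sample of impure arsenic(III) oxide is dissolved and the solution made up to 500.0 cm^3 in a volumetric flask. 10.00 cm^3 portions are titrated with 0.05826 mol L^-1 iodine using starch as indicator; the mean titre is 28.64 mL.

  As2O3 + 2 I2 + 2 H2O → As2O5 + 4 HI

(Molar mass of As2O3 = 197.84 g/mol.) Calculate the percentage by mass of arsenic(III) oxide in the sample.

n(I2) per titration = 0.02864 × 0.05826 = 1.669 × 10^-3 mol
From the 1:2 ratio, n(As2O3) in each aliquot = 1/2 × 1.669 × 10^-3 = 8.343 × 10^-4 mol
n(As2O3) in the whole flask = 8.343 × 10^-4 × 500.0/10.00 = 0.04171 mol
mass of As2O3 = 0.04171 × 197.84 = 8.253 g
% As2O3 = 8.253 / 10.33 × 100 = 79.89 %

79.89 %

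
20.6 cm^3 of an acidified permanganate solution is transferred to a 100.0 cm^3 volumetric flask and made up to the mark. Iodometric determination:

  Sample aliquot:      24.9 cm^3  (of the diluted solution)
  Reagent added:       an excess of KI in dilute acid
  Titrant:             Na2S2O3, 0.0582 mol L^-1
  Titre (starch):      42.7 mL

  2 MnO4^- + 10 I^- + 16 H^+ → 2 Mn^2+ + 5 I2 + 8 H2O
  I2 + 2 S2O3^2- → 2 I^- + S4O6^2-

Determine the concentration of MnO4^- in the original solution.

0.0969 mol/L

n(S2O3^2-) = 0.0427 × 0.0582 = 2.49 × 10^-3 mol
n(I2) = n(S2O3^2-)/2 = 1.24 × 10^-3 mol
From the 2:5 ratio, n(MnO4^-) in the aliquot = 2/5 × 1.24 × 10^-3 = 4.97 × 10^-4 mol
[MnO4^-]_dilute = 4.97 × 10^-4 / 0.0249 = 0.0200 mol/L
[MnO4^-]_original = 0.0200 × 100.0/20.6 = 0.0969 mol/L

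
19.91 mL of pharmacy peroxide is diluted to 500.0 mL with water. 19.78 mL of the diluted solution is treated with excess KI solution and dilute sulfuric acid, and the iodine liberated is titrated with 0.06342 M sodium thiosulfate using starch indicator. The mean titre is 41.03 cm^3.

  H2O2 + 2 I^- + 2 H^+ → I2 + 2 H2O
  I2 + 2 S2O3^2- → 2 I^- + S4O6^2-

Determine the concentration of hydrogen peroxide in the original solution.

n(S2O3^2-) = 0.04103 × 0.06342 = 2.602 × 10^-3 mol
n(I2) = n(S2O3^2-)/2 = 1.301 × 10^-3 mol
n(H2O2) in the aliquot = 1.301 × 10^-3 mol (1:1 ratio)
[H2O2]_dilute = 1.301 × 10^-3 / 0.01978 = 0.06578 mol/L
[H2O2]_original = 0.06578 × 500.0/19.91 = 1.652 mol/L

1.652 M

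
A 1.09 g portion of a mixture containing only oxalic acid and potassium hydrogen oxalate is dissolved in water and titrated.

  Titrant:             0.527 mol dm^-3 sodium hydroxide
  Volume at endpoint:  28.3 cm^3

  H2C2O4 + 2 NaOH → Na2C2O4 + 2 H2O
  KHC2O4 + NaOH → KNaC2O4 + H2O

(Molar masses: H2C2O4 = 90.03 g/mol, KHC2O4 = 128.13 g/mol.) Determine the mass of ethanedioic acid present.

n(NaOH) = 0.0283 × 0.527 = 0.0149 mol
Let x = n(H2C2O4), y = n(KHC2O4).
Titrant: 2x + 1y = 0.0149;  mass: 90.03x + 128.13y = 1.09
Solving, x = 4.94 × 10^-3 mol, y = 5.04 × 10^-3 mol
mass of H2C2O4 = 4.94 × 10^-3 × 90.03 = 0.445 g

0.445 g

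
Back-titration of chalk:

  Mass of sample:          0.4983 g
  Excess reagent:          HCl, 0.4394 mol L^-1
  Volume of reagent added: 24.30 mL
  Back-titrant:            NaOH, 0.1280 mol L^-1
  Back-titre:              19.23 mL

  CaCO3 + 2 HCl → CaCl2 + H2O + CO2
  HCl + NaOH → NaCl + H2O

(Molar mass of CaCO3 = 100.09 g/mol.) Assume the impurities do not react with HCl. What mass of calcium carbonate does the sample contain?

n(HCl) added = 0.02430 × 0.4394 = 0.01068 mol
n(NaOH) used in back-titration = 0.01923 × 0.1280 = 2.461 × 10^-3 mol
n(HCl) left over = 2.461 × 10^-3 mol (1:1 ratio)
n(HCl) consumed by analyte = 0.01068 − 2.461 × 10^-3 = 8.216 × 10^-3 mol
From the 1:2 ratio, n(CaCO3) = 1/2 × 8.216 × 10^-3 = 4.108 × 10^-3 mol
mass of CaCO3 = 4.108 × 10^-3 × 100.09 = 0.4112 g

0.4112 g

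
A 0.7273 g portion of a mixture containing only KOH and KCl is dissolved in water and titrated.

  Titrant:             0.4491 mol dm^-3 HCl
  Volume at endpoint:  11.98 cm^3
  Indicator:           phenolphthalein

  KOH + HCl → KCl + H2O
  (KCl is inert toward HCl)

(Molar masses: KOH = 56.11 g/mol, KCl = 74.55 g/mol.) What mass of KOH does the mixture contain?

0.3019 g

n(HCl) = 0.01198 × 0.4491 = 5.380 × 10^-3 mol
Let x = n(KOH), y = n(KCl).
Titrant: 1x = 5.380 × 10^-3;  mass: 56.11x + 74.55y = 0.7273
Solving, x = 5.380 × 10^-3 mol, y = 5.706 × 10^-3 mol
mass of KOH = 5.380 × 10^-3 × 56.11 = 0.3019 g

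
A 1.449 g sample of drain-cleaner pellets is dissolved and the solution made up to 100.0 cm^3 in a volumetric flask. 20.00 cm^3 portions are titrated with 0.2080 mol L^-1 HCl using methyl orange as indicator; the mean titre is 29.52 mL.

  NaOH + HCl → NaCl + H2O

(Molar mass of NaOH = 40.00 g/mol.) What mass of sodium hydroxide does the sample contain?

n(HCl) per titration = 0.02952 × 0.2080 = 6.140 × 10^-3 mol
n(NaOH) in each aliquot = 6.140 × 10^-3 mol (1:1 ratio)
n(NaOH) in the whole flask = 6.140 × 10^-3 × 100.0/20.00 = 0.03070 mol
mass of NaOH = 0.03070 × 40.00 = 1.228 g

1.228 g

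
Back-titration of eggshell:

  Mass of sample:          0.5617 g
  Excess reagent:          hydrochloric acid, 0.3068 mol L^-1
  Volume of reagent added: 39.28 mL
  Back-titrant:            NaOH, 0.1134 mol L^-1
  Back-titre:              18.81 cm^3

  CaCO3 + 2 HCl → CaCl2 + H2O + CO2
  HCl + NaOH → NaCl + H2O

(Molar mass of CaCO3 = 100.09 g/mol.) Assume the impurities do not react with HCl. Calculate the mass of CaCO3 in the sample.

0.4963 g

n(HCl) added = 0.03928 × 0.3068 = 0.01205 mol
n(NaOH) used in back-titration = 0.01881 × 0.1134 = 2.133 × 10^-3 mol
n(HCl) left over = 2.133 × 10^-3 mol (1:1 ratio)
n(HCl) consumed by analyte = 0.01205 − 2.133 × 10^-3 = 9.918 × 10^-3 mol
From the 1:2 ratio, n(CaCO3) = 1/2 × 9.918 × 10^-3 = 4.959 × 10^-3 mol
mass of CaCO3 = 4.959 × 10^-3 × 100.09 = 0.4963 g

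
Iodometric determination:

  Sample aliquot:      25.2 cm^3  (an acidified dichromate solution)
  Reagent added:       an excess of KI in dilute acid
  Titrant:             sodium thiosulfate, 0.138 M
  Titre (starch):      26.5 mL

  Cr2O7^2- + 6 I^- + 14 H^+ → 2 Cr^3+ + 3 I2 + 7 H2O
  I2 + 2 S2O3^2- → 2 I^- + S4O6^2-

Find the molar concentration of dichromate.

n(S2O3^2-) = 0.0265 × 0.138 = 3.66 × 10^-3 mol
n(I2) = n(S2O3^2-)/2 = 1.83 × 10^-3 mol
From the 1:3 ratio, n(Cr2O7^2-) in the aliquot = 1/3 × 1.83 × 10^-3 = 6.10 × 10^-4 mol
[Cr2O7^2-] = 6.10 × 10^-4 / 0.0252 = 0.0242 mol/L

0.0242 M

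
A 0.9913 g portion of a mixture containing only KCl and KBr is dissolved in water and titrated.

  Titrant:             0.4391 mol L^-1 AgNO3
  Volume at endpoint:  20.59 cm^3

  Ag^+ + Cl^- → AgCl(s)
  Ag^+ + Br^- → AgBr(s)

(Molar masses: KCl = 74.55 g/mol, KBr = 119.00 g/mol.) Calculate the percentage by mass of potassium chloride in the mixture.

n(AgNO3) = 0.02059 × 0.4391 = 9.041 × 10^-3 mol
Let x = n(KCl), y = n(KBr).
Titrant: 1x + 1y = 9.041 × 10^-3;  mass: 74.55x + 119.00y = 0.9913
Solving, x = 1.903 × 10^-3 mol, y = 7.138 × 10^-3 mol
mass of KCl = 1.903 × 10^-3 × 74.55 = 0.1419 g
% KCl = 0.1419 / 0.9913 × 100 = 14.31 %

14.31 %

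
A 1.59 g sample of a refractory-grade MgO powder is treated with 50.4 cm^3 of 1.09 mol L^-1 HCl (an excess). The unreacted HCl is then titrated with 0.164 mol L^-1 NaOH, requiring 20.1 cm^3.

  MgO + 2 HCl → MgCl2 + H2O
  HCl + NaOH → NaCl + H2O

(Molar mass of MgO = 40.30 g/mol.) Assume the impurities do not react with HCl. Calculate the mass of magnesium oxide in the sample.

n(HCl) added = 0.0504 × 1.09 = 0.0549 mol
n(NaOH) used in back-titration = 0.0201 × 0.164 = 3.30 × 10^-3 mol
n(HCl) left over = 3.30 × 10^-3 mol (1:1 ratio)
n(HCl) consumed by analyte = 0.0549 − 3.30 × 10^-3 = 0.0516 mol
From the 1:2 ratio, n(MgO) = 1/2 × 0.0516 = 0.0258 mol
mass of MgO = 0.0258 × 40.30 = 1.04 g

1.04 g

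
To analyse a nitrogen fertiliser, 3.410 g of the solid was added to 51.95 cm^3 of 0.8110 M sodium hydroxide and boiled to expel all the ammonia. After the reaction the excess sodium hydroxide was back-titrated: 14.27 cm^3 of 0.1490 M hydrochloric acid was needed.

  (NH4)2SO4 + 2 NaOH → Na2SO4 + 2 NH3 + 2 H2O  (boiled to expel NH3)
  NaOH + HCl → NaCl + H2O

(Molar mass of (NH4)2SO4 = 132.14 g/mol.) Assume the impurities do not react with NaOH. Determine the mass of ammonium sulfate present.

2.643 g

n(NaOH) added = 0.05195 × 0.8110 = 0.04213 mol
n(HCl) used in back-titration = 0.01427 × 0.1490 = 2.126 × 10^-3 mol
n(NaOH) left over = 2.126 × 10^-3 mol (1:1 ratio)
n(NaOH) consumed by analyte = 0.04213 − 2.126 × 10^-3 = 0.04001 mol
From the 1:2 ratio, n((NH4)2SO4) = 1/2 × 0.04001 = 0.02000 mol
mass of (NH4)2SO4 = 0.02000 × 132.14 = 2.643 g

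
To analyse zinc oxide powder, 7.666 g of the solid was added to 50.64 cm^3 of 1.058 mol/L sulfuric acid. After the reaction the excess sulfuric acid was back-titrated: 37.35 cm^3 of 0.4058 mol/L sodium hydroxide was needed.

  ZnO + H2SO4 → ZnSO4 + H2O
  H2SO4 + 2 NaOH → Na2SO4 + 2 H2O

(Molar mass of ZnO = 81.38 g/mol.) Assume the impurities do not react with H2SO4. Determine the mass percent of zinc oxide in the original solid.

48.83 %

n(H2SO4) added = 0.05064 × 1.058 = 0.05358 mol
n(NaOH) used in back-titration = 0.03735 × 0.4058 = 0.01516 mol
From the 1:2 ratio, n(H2SO4) left over = 1/2 × 0.01516 = 7.578 × 10^-3 mol
n(H2SO4) consumed by analyte = 0.05358 − 7.578 × 10^-3 = 0.04600 mol
n(ZnO) = 0.04600 mol (1:1 ratio)
mass of ZnO = 0.04600 × 81.38 = 3.743 g
% ZnO = 3.743 / 7.666 × 100 = 48.83 %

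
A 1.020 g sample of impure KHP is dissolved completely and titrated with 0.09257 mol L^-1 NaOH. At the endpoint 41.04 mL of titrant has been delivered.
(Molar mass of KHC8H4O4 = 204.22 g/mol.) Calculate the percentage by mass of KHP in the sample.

KHC8H4O4 + NaOH → KNaC8H4O4 + H2O
n(NaOH) = 0.04104 L × 0.09257 mol/L = 3.799 × 10^-3 mol
n(KHC8H4O4) = 3.799 × 10^-3 mol (1:1 ratio)
mass of KHC8H4O4 = 3.799 × 10^-3 × 204.22 g/mol = 0.7758 g
% KHC8H4O4 = 0.7758 / 1.020 × 100 = 76.06 %

76.06 %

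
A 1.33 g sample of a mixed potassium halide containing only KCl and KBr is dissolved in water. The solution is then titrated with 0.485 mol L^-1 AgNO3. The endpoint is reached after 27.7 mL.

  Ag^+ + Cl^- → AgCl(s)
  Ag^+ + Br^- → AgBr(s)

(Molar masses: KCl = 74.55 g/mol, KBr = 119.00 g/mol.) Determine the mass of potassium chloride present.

0.451 g

n(AgNO3) = 0.0277 × 0.485 = 0.0134 mol
Let x = n(KCl), y = n(KBr).
Titrant: 1x + 1y = 0.0134;  mass: 74.55x + 119.00y = 1.33
Solving, x = 6.05 × 10^-3 mol, y = 7.39 × 10^-3 mol
mass of KCl = 6.05 × 10^-3 × 74.55 = 0.451 g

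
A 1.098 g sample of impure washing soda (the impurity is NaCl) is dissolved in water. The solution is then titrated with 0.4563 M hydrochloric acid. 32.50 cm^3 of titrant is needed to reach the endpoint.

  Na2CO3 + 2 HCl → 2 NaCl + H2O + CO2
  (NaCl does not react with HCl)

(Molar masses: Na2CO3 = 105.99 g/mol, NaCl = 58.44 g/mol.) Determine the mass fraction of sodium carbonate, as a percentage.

71.58 %

n(HCl) = 0.03250 × 0.4563 = 0.01483 mol
Let x = n(Na2CO3), y = n(NaCl).
Titrant: 2x = 0.01483;  mass: 105.99x + 58.44y = 1.098
Solving, x = 7.415 × 10^-3 mol, y = 5.340 × 10^-3 mol
mass of Na2CO3 = 7.415 × 10^-3 × 105.99 = 0.7859 g
% Na2CO3 = 0.7859 / 1.098 × 100 = 71.58 %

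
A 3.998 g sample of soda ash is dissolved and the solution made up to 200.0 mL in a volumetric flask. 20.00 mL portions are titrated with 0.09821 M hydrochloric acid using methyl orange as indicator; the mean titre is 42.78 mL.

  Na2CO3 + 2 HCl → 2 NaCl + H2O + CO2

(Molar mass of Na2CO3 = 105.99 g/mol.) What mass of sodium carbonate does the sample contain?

n(HCl) per titration = 0.04278 × 0.09821 = 4.201 × 10^-3 mol
From the 1:2 ratio, n(Na2CO3) in each aliquot = 1/2 × 4.201 × 10^-3 = 2.101 × 10^-3 mol
n(Na2CO3) in the whole flask = 2.101 × 10^-3 × 200.0/20.00 = 0.02101 mol
mass of Na2CO3 = 0.02101 × 105.99 = 2.227 g

2.227 g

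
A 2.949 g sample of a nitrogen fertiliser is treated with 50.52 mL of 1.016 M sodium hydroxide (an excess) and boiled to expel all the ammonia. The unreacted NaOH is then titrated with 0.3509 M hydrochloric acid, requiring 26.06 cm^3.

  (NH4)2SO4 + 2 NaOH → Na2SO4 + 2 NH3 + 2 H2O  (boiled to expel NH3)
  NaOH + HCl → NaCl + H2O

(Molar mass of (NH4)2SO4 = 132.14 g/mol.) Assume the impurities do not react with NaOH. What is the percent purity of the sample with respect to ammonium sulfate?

94.51 %

n(NaOH) added = 0.05052 × 1.016 = 0.05133 mol
n(HCl) used in back-titration = 0.02606 × 0.3509 = 9.144 × 10^-3 mol
n(NaOH) left over = 9.144 × 10^-3 mol (1:1 ratio)
n(NaOH) consumed by analyte = 0.05133 − 9.144 × 10^-3 = 0.04218 mol
From the 1:2 ratio, n((NH4)2SO4) = 1/2 × 0.04218 = 0.02109 mol
mass of (NH4)2SO4 = 0.02109 × 132.14 = 2.787 g
% (NH4)2SO4 = 2.787 / 2.949 × 100 = 94.51 %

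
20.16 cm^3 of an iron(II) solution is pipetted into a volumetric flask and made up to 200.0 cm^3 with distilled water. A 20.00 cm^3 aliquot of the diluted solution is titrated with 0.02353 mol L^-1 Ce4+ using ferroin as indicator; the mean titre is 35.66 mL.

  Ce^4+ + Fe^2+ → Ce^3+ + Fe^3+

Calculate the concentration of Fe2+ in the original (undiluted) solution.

0.4162 mol/L

n(Ce4+) = 0.03566 × 0.02353 = 8.391 × 10^-4 mol
n(Fe2+) in the aliquot = 8.391 × 10^-4 mol (1:1 ratio)
[Fe2+]_dilute = 8.391 × 10^-4 / 0.02000 = 0.04195 mol/L
Dilution factor = 200.0 / 20.16 = 9.921
[Fe2+]_stock = 0.04195 × 9.921 = 0.4162 mol/L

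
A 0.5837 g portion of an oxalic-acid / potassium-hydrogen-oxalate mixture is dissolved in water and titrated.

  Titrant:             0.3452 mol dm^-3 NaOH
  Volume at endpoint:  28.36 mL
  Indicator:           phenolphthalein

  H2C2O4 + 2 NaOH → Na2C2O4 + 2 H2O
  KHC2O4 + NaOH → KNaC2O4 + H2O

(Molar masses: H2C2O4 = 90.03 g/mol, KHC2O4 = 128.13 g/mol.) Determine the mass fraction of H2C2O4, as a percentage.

n(NaOH) = 0.02836 × 0.3452 = 9.790 × 10^-3 mol
Let x = n(H2C2O4), y = n(KHC2O4).
Titrant: 2x + 1y = 9.790 × 10^-3;  mass: 90.03x + 128.13y = 0.5837
Solving, x = 4.035 × 10^-3 mol, y = 1.721 × 10^-3 mol
mass of H2C2O4 = 4.035 × 10^-3 × 90.03 = 0.3632 g
% H2C2O4 = 0.3632 / 0.5837 × 100 = 62.23 %

62.23 %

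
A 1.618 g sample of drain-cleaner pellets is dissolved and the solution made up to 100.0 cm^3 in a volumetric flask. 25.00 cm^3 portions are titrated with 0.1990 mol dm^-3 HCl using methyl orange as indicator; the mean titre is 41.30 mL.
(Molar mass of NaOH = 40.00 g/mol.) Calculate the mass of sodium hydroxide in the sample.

1.315 g

NaOH + HCl → NaCl + H2O
n(HCl) per titration = 0.04130 × 0.1990 = 8.219 × 10^-3 mol
n(NaOH) in each aliquot = 8.219 × 10^-3 mol (1:1 ratio)
n(NaOH) in the whole flask = 8.219 × 10^-3 × 100.0/25.00 = 0.03287 mol
mass of NaOH = 0.03287 × 40.00 = 1.315 g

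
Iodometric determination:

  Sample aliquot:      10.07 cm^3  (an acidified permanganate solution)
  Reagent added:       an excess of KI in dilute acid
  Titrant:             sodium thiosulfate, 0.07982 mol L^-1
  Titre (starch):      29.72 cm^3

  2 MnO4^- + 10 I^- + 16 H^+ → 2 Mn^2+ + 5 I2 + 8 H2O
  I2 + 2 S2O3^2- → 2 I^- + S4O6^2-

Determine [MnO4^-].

n(S2O3^2-) = 0.02972 × 0.07982 = 2.372 × 10^-3 mol
n(I2) = n(S2O3^2-)/2 = 1.186 × 10^-3 mol
From the 2:5 ratio, n(MnO4^-) in the aliquot = 2/5 × 1.186 × 10^-3 = 4.745 × 10^-4 mol
[MnO4^-] = 4.745 × 10^-4 / 0.01007 = 0.04712 mol/L

0.04712 mol/L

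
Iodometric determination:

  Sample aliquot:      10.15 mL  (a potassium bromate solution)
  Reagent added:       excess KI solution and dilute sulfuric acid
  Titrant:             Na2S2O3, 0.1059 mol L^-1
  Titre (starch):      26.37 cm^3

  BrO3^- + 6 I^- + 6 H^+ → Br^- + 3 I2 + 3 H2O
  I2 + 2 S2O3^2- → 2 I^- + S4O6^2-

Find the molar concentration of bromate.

0.04586 mol/L

n(S2O3^2-) = 0.02637 × 0.1059 = 2.793 × 10^-3 mol
n(I2) = n(S2O3^2-)/2 = 1.396 × 10^-3 mol
From the 1:3 ratio, n(BrO3^-) in the aliquot = 1/3 × 1.396 × 10^-3 = 4.654 × 10^-4 mol
[BrO3^-] = 4.654 × 10^-4 / 0.01015 = 0.04586 mol/L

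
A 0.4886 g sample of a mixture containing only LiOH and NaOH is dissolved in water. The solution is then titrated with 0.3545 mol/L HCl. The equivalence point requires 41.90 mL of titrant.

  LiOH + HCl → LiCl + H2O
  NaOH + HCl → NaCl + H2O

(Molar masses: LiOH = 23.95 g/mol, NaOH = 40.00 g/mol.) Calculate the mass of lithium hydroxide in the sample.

0.1575 g

n(HCl) = 0.04190 × 0.3545 = 0.01485 mol
Let x = n(LiOH), y = n(NaOH).
Titrant: 1x + 1y = 0.01485;  mass: 23.95x + 40.00y = 0.4886
Solving, x = 6.576 × 10^-3 mol, y = 8.278 × 10^-3 mol
mass of LiOH = 6.576 × 10^-3 × 23.95 = 0.1575 g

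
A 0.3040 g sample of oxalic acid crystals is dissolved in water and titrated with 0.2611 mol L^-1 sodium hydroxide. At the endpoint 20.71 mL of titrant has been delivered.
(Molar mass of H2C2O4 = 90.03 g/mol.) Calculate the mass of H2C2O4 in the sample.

H2C2O4 + 2 NaOH → Na2C2O4 + 2 H2O
n(NaOH) = 0.02071 L × 0.2611 mol/L = 5.407 × 10^-3 mol
From the 1:2 ratio, n(H2C2O4) = 1/2 × 5.407 × 10^-3 = 2.704 × 10^-3 mol
mass of H2C2O4 = 2.704 × 10^-3 × 90.03 g/mol = 0.2434 g

0.2434 g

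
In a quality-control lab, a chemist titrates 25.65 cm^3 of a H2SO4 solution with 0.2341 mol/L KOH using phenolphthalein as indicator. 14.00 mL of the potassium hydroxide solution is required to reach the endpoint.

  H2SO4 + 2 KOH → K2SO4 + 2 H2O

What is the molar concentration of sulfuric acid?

n(KOH) = 0.01400 L × 0.2341 mol/L = 3.277 × 10^-3 mol
From the 1:2 mole ratio, n(H2SO4) = 1/2 × 3.277 × 10^-3 = 1.639 × 10^-3 mol
[H2SO4] = 1.639 × 10^-3 mol / 0.02565 L = 0.06389 mol/L

0.06389 mol/L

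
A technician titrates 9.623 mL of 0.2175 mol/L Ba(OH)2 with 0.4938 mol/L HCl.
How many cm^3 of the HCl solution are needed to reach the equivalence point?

Ba(OH)2 + 2 HCl → BaCl2 + 2 H2O
n(Ba(OH)2) = 0.009623 L × 0.2175 mol/L = 2.093 × 10^-3 mol
From the 2:1 stoichiometry, n(HCl) = 2/1 × 2.093 × 10^-3 = 4.186 × 10^-3 mol
V(HCl) = 4.186 × 10^-3 mol / 0.4938 mol/L = 0.008477 L = 8.477 mL

8.477 mL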